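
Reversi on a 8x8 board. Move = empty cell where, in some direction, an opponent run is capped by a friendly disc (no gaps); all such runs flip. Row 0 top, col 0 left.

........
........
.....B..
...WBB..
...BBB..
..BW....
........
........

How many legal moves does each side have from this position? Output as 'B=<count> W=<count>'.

-- B to move --
(2,2): flips 1 -> legal
(2,3): flips 1 -> legal
(2,4): no bracket -> illegal
(3,2): flips 1 -> legal
(4,2): no bracket -> illegal
(5,4): flips 1 -> legal
(6,2): flips 1 -> legal
(6,3): flips 1 -> legal
(6,4): no bracket -> illegal
B mobility = 6
-- W to move --
(1,4): no bracket -> illegal
(1,5): no bracket -> illegal
(1,6): no bracket -> illegal
(2,3): no bracket -> illegal
(2,4): no bracket -> illegal
(2,6): flips 2 -> legal
(3,2): no bracket -> illegal
(3,6): flips 2 -> legal
(4,1): no bracket -> illegal
(4,2): no bracket -> illegal
(4,6): no bracket -> illegal
(5,1): flips 1 -> legal
(5,4): no bracket -> illegal
(5,5): flips 1 -> legal
(5,6): no bracket -> illegal
(6,1): no bracket -> illegal
(6,2): no bracket -> illegal
(6,3): no bracket -> illegal
W mobility = 4

Answer: B=6 W=4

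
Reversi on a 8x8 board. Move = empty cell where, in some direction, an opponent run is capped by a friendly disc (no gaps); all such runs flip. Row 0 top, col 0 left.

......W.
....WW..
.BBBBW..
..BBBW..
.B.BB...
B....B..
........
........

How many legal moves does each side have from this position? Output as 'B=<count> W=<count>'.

Answer: B=6 W=7

Derivation:
-- B to move --
(0,3): no bracket -> illegal
(0,4): flips 1 -> legal
(0,5): flips 1 -> legal
(0,7): no bracket -> illegal
(1,3): no bracket -> illegal
(1,6): flips 1 -> legal
(1,7): no bracket -> illegal
(2,6): flips 2 -> legal
(3,6): flips 1 -> legal
(4,5): no bracket -> illegal
(4,6): flips 1 -> legal
B mobility = 6
-- W to move --
(1,0): no bracket -> illegal
(1,1): no bracket -> illegal
(1,2): no bracket -> illegal
(1,3): flips 1 -> legal
(2,0): flips 4 -> legal
(3,0): no bracket -> illegal
(3,1): flips 3 -> legal
(4,0): no bracket -> illegal
(4,2): flips 2 -> legal
(4,5): no bracket -> illegal
(4,6): no bracket -> illegal
(5,1): no bracket -> illegal
(5,2): flips 2 -> legal
(5,3): flips 1 -> legal
(5,4): flips 3 -> legal
(5,6): no bracket -> illegal
(6,0): no bracket -> illegal
(6,1): no bracket -> illegal
(6,4): no bracket -> illegal
(6,5): no bracket -> illegal
(6,6): no bracket -> illegal
W mobility = 7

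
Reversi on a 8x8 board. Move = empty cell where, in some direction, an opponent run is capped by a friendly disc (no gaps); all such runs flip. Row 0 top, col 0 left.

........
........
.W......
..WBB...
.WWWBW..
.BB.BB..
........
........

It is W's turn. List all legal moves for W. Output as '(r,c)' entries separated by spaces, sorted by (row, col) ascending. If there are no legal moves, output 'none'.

Answer: (2,3) (2,4) (2,5) (3,5) (6,0) (6,1) (6,2) (6,3) (6,5)

Derivation:
(2,2): no bracket -> illegal
(2,3): flips 2 -> legal
(2,4): flips 1 -> legal
(2,5): flips 1 -> legal
(3,5): flips 2 -> legal
(4,0): no bracket -> illegal
(4,6): no bracket -> illegal
(5,0): no bracket -> illegal
(5,3): no bracket -> illegal
(5,6): no bracket -> illegal
(6,0): flips 1 -> legal
(6,1): flips 2 -> legal
(6,2): flips 1 -> legal
(6,3): flips 2 -> legal
(6,4): no bracket -> illegal
(6,5): flips 2 -> legal
(6,6): no bracket -> illegal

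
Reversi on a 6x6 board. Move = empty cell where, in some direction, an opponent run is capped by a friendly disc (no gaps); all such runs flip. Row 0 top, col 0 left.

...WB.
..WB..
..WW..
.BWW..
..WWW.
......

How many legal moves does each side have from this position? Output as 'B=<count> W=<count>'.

-- B to move --
(0,1): no bracket -> illegal
(0,2): flips 1 -> legal
(1,1): flips 1 -> legal
(1,4): no bracket -> illegal
(2,1): no bracket -> illegal
(2,4): no bracket -> illegal
(3,4): flips 2 -> legal
(3,5): no bracket -> illegal
(4,1): no bracket -> illegal
(4,5): no bracket -> illegal
(5,1): no bracket -> illegal
(5,2): no bracket -> illegal
(5,3): flips 4 -> legal
(5,4): no bracket -> illegal
(5,5): no bracket -> illegal
B mobility = 4
-- W to move --
(0,2): no bracket -> illegal
(0,5): flips 1 -> legal
(1,4): flips 1 -> legal
(1,5): no bracket -> illegal
(2,0): flips 1 -> legal
(2,1): no bracket -> illegal
(2,4): no bracket -> illegal
(3,0): flips 1 -> legal
(4,0): flips 1 -> legal
(4,1): no bracket -> illegal
W mobility = 5

Answer: B=4 W=5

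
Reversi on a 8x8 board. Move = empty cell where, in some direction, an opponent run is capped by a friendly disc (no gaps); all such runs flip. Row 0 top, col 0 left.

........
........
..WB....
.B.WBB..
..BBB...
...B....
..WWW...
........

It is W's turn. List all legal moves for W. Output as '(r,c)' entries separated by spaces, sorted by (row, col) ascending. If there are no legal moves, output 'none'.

Answer: (1,3) (2,0) (2,4) (2,6) (3,6) (4,0) (5,1) (5,5)

Derivation:
(1,2): no bracket -> illegal
(1,3): flips 1 -> legal
(1,4): no bracket -> illegal
(2,0): flips 3 -> legal
(2,1): no bracket -> illegal
(2,4): flips 1 -> legal
(2,5): no bracket -> illegal
(2,6): flips 3 -> legal
(3,0): no bracket -> illegal
(3,2): no bracket -> illegal
(3,6): flips 2 -> legal
(4,0): flips 1 -> legal
(4,1): no bracket -> illegal
(4,5): no bracket -> illegal
(4,6): no bracket -> illegal
(5,1): flips 1 -> legal
(5,2): no bracket -> illegal
(5,4): no bracket -> illegal
(5,5): flips 1 -> legal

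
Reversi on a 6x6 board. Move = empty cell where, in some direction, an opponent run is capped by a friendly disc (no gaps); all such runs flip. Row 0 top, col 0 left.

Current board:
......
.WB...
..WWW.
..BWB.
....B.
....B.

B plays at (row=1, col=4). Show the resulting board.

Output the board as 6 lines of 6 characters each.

Place B at (1,4); scan 8 dirs for brackets.
Dir NW: first cell '.' (not opp) -> no flip
Dir N: first cell '.' (not opp) -> no flip
Dir NE: first cell '.' (not opp) -> no flip
Dir W: first cell '.' (not opp) -> no flip
Dir E: first cell '.' (not opp) -> no flip
Dir SW: opp run (2,3) capped by B -> flip
Dir S: opp run (2,4) capped by B -> flip
Dir SE: first cell '.' (not opp) -> no flip
All flips: (2,3) (2,4)

Answer: ......
.WB.B.
..WBB.
..BWB.
....B.
....B.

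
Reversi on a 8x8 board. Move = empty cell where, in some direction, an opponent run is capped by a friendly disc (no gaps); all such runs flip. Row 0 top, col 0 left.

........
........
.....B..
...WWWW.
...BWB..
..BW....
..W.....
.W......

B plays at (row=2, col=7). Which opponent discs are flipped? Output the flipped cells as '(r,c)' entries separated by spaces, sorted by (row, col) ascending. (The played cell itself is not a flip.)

Answer: (3,6)

Derivation:
Dir NW: first cell '.' (not opp) -> no flip
Dir N: first cell '.' (not opp) -> no flip
Dir NE: edge -> no flip
Dir W: first cell '.' (not opp) -> no flip
Dir E: edge -> no flip
Dir SW: opp run (3,6) capped by B -> flip
Dir S: first cell '.' (not opp) -> no flip
Dir SE: edge -> no flip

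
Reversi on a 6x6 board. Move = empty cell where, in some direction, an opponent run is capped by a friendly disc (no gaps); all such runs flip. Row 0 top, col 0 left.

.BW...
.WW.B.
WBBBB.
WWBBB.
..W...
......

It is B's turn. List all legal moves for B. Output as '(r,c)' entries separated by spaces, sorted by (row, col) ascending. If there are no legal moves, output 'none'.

(0,0): flips 1 -> legal
(0,3): flips 2 -> legal
(1,0): no bracket -> illegal
(1,3): no bracket -> illegal
(4,0): flips 1 -> legal
(4,1): flips 1 -> legal
(4,3): no bracket -> illegal
(5,1): flips 1 -> legal
(5,2): flips 1 -> legal
(5,3): no bracket -> illegal

Answer: (0,0) (0,3) (4,0) (4,1) (5,1) (5,2)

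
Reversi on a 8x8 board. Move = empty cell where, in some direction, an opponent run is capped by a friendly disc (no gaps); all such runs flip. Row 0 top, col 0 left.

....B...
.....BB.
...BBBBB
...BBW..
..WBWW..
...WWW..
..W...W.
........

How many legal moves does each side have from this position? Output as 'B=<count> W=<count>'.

Answer: B=10 W=8

Derivation:
-- B to move --
(3,1): no bracket -> illegal
(3,2): no bracket -> illegal
(3,6): flips 1 -> legal
(4,1): flips 1 -> legal
(4,6): flips 3 -> legal
(5,1): flips 1 -> legal
(5,2): no bracket -> illegal
(5,6): flips 1 -> legal
(5,7): no bracket -> illegal
(6,1): no bracket -> illegal
(6,3): flips 1 -> legal
(6,4): flips 2 -> legal
(6,5): flips 4 -> legal
(6,7): no bracket -> illegal
(7,1): flips 4 -> legal
(7,2): no bracket -> illegal
(7,3): no bracket -> illegal
(7,5): no bracket -> illegal
(7,6): no bracket -> illegal
(7,7): flips 3 -> legal
B mobility = 10
-- W to move --
(0,3): no bracket -> illegal
(0,5): flips 2 -> legal
(0,6): flips 3 -> legal
(0,7): no bracket -> illegal
(1,2): flips 2 -> legal
(1,3): flips 4 -> legal
(1,4): flips 2 -> legal
(1,7): flips 1 -> legal
(2,2): flips 1 -> legal
(3,2): flips 3 -> legal
(3,6): no bracket -> illegal
(3,7): no bracket -> illegal
(5,2): no bracket -> illegal
W mobility = 8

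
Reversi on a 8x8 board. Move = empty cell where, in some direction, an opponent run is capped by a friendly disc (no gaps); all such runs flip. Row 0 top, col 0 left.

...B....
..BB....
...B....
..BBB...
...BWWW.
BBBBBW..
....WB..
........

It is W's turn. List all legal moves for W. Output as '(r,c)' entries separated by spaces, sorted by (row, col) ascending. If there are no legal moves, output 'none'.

Answer: (0,1) (2,2) (2,4) (4,2) (6,2) (6,3) (6,6) (7,5)

Derivation:
(0,1): flips 3 -> legal
(0,2): no bracket -> illegal
(0,4): no bracket -> illegal
(1,1): no bracket -> illegal
(1,4): no bracket -> illegal
(2,1): no bracket -> illegal
(2,2): flips 1 -> legal
(2,4): flips 1 -> legal
(2,5): no bracket -> illegal
(3,1): no bracket -> illegal
(3,5): no bracket -> illegal
(4,0): no bracket -> illegal
(4,1): no bracket -> illegal
(4,2): flips 2 -> legal
(5,6): no bracket -> illegal
(6,0): no bracket -> illegal
(6,1): no bracket -> illegal
(6,2): flips 1 -> legal
(6,3): flips 1 -> legal
(6,6): flips 1 -> legal
(7,4): no bracket -> illegal
(7,5): flips 1 -> legal
(7,6): no bracket -> illegal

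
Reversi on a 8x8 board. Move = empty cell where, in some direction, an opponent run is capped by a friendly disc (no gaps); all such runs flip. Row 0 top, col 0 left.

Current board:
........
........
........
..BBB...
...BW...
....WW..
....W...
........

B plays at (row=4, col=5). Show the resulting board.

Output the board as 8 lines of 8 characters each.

Answer: ........
........
........
..BBB...
...BBB..
....WW..
....W...
........

Derivation:
Place B at (4,5); scan 8 dirs for brackets.
Dir NW: first cell 'B' (not opp) -> no flip
Dir N: first cell '.' (not opp) -> no flip
Dir NE: first cell '.' (not opp) -> no flip
Dir W: opp run (4,4) capped by B -> flip
Dir E: first cell '.' (not opp) -> no flip
Dir SW: opp run (5,4), next='.' -> no flip
Dir S: opp run (5,5), next='.' -> no flip
Dir SE: first cell '.' (not opp) -> no flip
All flips: (4,4)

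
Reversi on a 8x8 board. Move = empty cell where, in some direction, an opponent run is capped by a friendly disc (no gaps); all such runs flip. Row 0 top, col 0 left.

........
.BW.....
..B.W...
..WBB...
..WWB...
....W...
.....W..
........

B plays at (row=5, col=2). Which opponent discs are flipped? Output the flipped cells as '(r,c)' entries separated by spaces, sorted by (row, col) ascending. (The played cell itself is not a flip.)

Answer: (3,2) (4,2) (4,3)

Derivation:
Dir NW: first cell '.' (not opp) -> no flip
Dir N: opp run (4,2) (3,2) capped by B -> flip
Dir NE: opp run (4,3) capped by B -> flip
Dir W: first cell '.' (not opp) -> no flip
Dir E: first cell '.' (not opp) -> no flip
Dir SW: first cell '.' (not opp) -> no flip
Dir S: first cell '.' (not opp) -> no flip
Dir SE: first cell '.' (not opp) -> no flip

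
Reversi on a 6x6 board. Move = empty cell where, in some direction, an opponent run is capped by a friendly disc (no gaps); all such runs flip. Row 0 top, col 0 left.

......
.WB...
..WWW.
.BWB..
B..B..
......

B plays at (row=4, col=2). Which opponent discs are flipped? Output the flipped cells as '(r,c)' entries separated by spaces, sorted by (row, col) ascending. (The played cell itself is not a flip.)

Dir NW: first cell 'B' (not opp) -> no flip
Dir N: opp run (3,2) (2,2) capped by B -> flip
Dir NE: first cell 'B' (not opp) -> no flip
Dir W: first cell '.' (not opp) -> no flip
Dir E: first cell 'B' (not opp) -> no flip
Dir SW: first cell '.' (not opp) -> no flip
Dir S: first cell '.' (not opp) -> no flip
Dir SE: first cell '.' (not opp) -> no flip

Answer: (2,2) (3,2)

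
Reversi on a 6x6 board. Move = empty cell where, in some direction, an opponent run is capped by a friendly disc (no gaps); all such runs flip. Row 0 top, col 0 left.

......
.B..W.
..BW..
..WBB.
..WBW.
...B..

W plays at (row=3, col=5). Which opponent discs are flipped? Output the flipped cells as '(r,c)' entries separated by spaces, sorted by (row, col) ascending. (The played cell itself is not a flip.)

Dir NW: first cell '.' (not opp) -> no flip
Dir N: first cell '.' (not opp) -> no flip
Dir NE: edge -> no flip
Dir W: opp run (3,4) (3,3) capped by W -> flip
Dir E: edge -> no flip
Dir SW: first cell 'W' (not opp) -> no flip
Dir S: first cell '.' (not opp) -> no flip
Dir SE: edge -> no flip

Answer: (3,3) (3,4)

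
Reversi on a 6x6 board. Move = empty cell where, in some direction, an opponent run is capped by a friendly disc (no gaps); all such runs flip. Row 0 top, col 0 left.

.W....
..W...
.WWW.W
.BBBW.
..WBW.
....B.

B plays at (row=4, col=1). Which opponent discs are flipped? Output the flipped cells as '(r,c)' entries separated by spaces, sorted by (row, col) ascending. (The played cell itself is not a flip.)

Dir NW: first cell '.' (not opp) -> no flip
Dir N: first cell 'B' (not opp) -> no flip
Dir NE: first cell 'B' (not opp) -> no flip
Dir W: first cell '.' (not opp) -> no flip
Dir E: opp run (4,2) capped by B -> flip
Dir SW: first cell '.' (not opp) -> no flip
Dir S: first cell '.' (not opp) -> no flip
Dir SE: first cell '.' (not opp) -> no flip

Answer: (4,2)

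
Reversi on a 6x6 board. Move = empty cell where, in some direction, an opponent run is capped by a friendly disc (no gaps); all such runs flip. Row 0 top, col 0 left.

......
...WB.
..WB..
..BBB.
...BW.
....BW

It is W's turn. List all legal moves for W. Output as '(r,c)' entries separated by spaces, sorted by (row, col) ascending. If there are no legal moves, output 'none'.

Answer: (1,5) (2,4) (4,2) (5,3)

Derivation:
(0,3): no bracket -> illegal
(0,4): no bracket -> illegal
(0,5): no bracket -> illegal
(1,2): no bracket -> illegal
(1,5): flips 1 -> legal
(2,1): no bracket -> illegal
(2,4): flips 2 -> legal
(2,5): no bracket -> illegal
(3,1): no bracket -> illegal
(3,5): no bracket -> illegal
(4,1): no bracket -> illegal
(4,2): flips 2 -> legal
(4,5): no bracket -> illegal
(5,2): no bracket -> illegal
(5,3): flips 4 -> legal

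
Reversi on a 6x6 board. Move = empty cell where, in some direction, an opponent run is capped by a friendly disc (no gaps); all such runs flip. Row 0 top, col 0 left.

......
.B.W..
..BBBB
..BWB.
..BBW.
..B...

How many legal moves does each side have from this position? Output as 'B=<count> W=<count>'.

Answer: B=6 W=8

Derivation:
-- B to move --
(0,2): flips 1 -> legal
(0,3): flips 1 -> legal
(0,4): flips 1 -> legal
(1,2): no bracket -> illegal
(1,4): no bracket -> illegal
(3,5): no bracket -> illegal
(4,5): flips 1 -> legal
(5,3): no bracket -> illegal
(5,4): flips 1 -> legal
(5,5): flips 2 -> legal
B mobility = 6
-- W to move --
(0,0): flips 2 -> legal
(0,1): no bracket -> illegal
(0,2): no bracket -> illegal
(1,0): no bracket -> illegal
(1,2): no bracket -> illegal
(1,4): flips 2 -> legal
(1,5): flips 1 -> legal
(2,0): no bracket -> illegal
(2,1): no bracket -> illegal
(3,1): flips 2 -> legal
(3,5): flips 2 -> legal
(4,1): flips 2 -> legal
(4,5): no bracket -> illegal
(5,1): flips 1 -> legal
(5,3): flips 1 -> legal
(5,4): no bracket -> illegal
W mobility = 8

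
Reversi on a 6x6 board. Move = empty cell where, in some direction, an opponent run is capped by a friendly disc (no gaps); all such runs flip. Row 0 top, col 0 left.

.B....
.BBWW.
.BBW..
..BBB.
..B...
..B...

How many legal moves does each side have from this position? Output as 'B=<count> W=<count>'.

-- B to move --
(0,2): no bracket -> illegal
(0,3): flips 2 -> legal
(0,4): flips 1 -> legal
(0,5): flips 2 -> legal
(1,5): flips 2 -> legal
(2,4): flips 1 -> legal
(2,5): no bracket -> illegal
B mobility = 5
-- W to move --
(0,0): no bracket -> illegal
(0,2): no bracket -> illegal
(0,3): no bracket -> illegal
(1,0): flips 2 -> legal
(2,0): flips 2 -> legal
(2,4): no bracket -> illegal
(2,5): no bracket -> illegal
(3,0): no bracket -> illegal
(3,1): flips 1 -> legal
(3,5): no bracket -> illegal
(4,1): flips 1 -> legal
(4,3): flips 1 -> legal
(4,4): no bracket -> illegal
(4,5): flips 1 -> legal
(5,1): no bracket -> illegal
(5,3): no bracket -> illegal
W mobility = 6

Answer: B=5 W=6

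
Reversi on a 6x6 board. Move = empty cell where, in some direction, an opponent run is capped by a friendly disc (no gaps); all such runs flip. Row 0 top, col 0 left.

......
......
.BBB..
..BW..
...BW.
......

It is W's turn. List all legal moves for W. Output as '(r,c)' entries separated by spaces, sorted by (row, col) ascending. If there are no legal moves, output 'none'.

(1,0): no bracket -> illegal
(1,1): flips 1 -> legal
(1,2): no bracket -> illegal
(1,3): flips 1 -> legal
(1,4): no bracket -> illegal
(2,0): no bracket -> illegal
(2,4): no bracket -> illegal
(3,0): no bracket -> illegal
(3,1): flips 1 -> legal
(3,4): no bracket -> illegal
(4,1): no bracket -> illegal
(4,2): flips 1 -> legal
(5,2): no bracket -> illegal
(5,3): flips 1 -> legal
(5,4): no bracket -> illegal

Answer: (1,1) (1,3) (3,1) (4,2) (5,3)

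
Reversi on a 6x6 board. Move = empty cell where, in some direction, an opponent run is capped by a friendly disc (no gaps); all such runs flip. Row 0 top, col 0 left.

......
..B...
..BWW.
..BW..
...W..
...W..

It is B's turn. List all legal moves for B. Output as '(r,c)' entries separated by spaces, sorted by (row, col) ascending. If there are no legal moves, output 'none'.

Answer: (1,4) (2,5) (3,4) (4,4) (5,4)

Derivation:
(1,3): no bracket -> illegal
(1,4): flips 1 -> legal
(1,5): no bracket -> illegal
(2,5): flips 2 -> legal
(3,4): flips 2 -> legal
(3,5): no bracket -> illegal
(4,2): no bracket -> illegal
(4,4): flips 1 -> legal
(5,2): no bracket -> illegal
(5,4): flips 1 -> legal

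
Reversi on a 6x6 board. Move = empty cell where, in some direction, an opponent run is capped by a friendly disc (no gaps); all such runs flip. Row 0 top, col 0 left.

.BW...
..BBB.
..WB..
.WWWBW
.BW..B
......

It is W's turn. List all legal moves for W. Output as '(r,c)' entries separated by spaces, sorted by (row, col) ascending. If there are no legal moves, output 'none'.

Answer: (0,0) (0,3) (0,4) (0,5) (2,4) (4,0) (5,0) (5,1) (5,5)

Derivation:
(0,0): flips 1 -> legal
(0,3): flips 2 -> legal
(0,4): flips 1 -> legal
(0,5): flips 2 -> legal
(1,0): no bracket -> illegal
(1,1): no bracket -> illegal
(1,5): no bracket -> illegal
(2,1): no bracket -> illegal
(2,4): flips 2 -> legal
(2,5): no bracket -> illegal
(3,0): no bracket -> illegal
(4,0): flips 1 -> legal
(4,3): no bracket -> illegal
(4,4): no bracket -> illegal
(5,0): flips 1 -> legal
(5,1): flips 1 -> legal
(5,2): no bracket -> illegal
(5,4): no bracket -> illegal
(5,5): flips 1 -> legal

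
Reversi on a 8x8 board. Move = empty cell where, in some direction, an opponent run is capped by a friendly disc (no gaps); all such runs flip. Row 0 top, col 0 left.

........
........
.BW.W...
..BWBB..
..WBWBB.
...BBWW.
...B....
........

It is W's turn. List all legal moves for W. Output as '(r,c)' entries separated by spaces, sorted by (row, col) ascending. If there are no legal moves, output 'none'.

Answer: (2,0) (2,3) (2,5) (2,6) (3,1) (3,6) (3,7) (4,7) (5,2) (5,7) (6,2) (6,4) (7,3)

Derivation:
(1,0): no bracket -> illegal
(1,1): no bracket -> illegal
(1,2): no bracket -> illegal
(2,0): flips 1 -> legal
(2,3): flips 2 -> legal
(2,5): flips 2 -> legal
(2,6): flips 1 -> legal
(3,0): no bracket -> illegal
(3,1): flips 1 -> legal
(3,6): flips 3 -> legal
(3,7): flips 1 -> legal
(4,1): no bracket -> illegal
(4,7): flips 2 -> legal
(5,2): flips 2 -> legal
(5,7): flips 2 -> legal
(6,2): flips 1 -> legal
(6,4): flips 2 -> legal
(6,5): no bracket -> illegal
(7,2): no bracket -> illegal
(7,3): flips 3 -> legal
(7,4): no bracket -> illegal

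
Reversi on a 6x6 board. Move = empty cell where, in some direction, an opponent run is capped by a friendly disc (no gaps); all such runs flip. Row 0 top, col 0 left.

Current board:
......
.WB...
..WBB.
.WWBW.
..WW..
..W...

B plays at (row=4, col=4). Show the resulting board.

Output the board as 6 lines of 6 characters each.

Answer: ......
.WB...
..WBB.
.WWBB.
..WWB.
..W...

Derivation:
Place B at (4,4); scan 8 dirs for brackets.
Dir NW: first cell 'B' (not opp) -> no flip
Dir N: opp run (3,4) capped by B -> flip
Dir NE: first cell '.' (not opp) -> no flip
Dir W: opp run (4,3) (4,2), next='.' -> no flip
Dir E: first cell '.' (not opp) -> no flip
Dir SW: first cell '.' (not opp) -> no flip
Dir S: first cell '.' (not opp) -> no flip
Dir SE: first cell '.' (not opp) -> no flip
All flips: (3,4)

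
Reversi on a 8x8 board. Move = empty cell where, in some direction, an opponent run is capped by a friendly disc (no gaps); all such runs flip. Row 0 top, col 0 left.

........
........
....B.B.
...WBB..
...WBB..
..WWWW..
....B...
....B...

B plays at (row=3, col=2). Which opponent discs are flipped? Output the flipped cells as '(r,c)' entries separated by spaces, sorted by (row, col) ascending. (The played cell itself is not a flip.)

Dir NW: first cell '.' (not opp) -> no flip
Dir N: first cell '.' (not opp) -> no flip
Dir NE: first cell '.' (not opp) -> no flip
Dir W: first cell '.' (not opp) -> no flip
Dir E: opp run (3,3) capped by B -> flip
Dir SW: first cell '.' (not opp) -> no flip
Dir S: first cell '.' (not opp) -> no flip
Dir SE: opp run (4,3) (5,4), next='.' -> no flip

Answer: (3,3)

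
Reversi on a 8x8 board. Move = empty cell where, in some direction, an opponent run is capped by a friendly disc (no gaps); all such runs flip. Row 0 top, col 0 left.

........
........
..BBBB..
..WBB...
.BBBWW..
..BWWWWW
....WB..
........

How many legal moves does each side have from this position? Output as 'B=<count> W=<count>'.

-- B to move --
(2,1): flips 1 -> legal
(3,1): flips 1 -> legal
(3,5): flips 2 -> legal
(3,6): no bracket -> illegal
(4,6): flips 2 -> legal
(4,7): flips 1 -> legal
(6,2): no bracket -> illegal
(6,3): flips 2 -> legal
(6,6): flips 2 -> legal
(6,7): flips 2 -> legal
(7,3): no bracket -> illegal
(7,4): flips 3 -> legal
(7,5): flips 2 -> legal
B mobility = 10
-- W to move --
(1,1): flips 2 -> legal
(1,2): flips 3 -> legal
(1,3): flips 3 -> legal
(1,4): flips 3 -> legal
(1,5): no bracket -> illegal
(1,6): no bracket -> illegal
(2,1): no bracket -> illegal
(2,6): no bracket -> illegal
(3,0): no bracket -> illegal
(3,1): flips 1 -> legal
(3,5): flips 2 -> legal
(3,6): no bracket -> illegal
(4,0): flips 3 -> legal
(5,0): flips 1 -> legal
(5,1): flips 1 -> legal
(6,1): no bracket -> illegal
(6,2): flips 2 -> legal
(6,3): no bracket -> illegal
(6,6): flips 1 -> legal
(7,4): flips 1 -> legal
(7,5): flips 1 -> legal
(7,6): flips 1 -> legal
W mobility = 14

Answer: B=10 W=14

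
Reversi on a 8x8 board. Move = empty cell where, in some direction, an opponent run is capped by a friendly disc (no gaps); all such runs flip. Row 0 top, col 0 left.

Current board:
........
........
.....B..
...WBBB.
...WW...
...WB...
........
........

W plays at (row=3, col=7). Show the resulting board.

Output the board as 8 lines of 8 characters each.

Answer: ........
........
.....B..
...WWWWW
...WW...
...WB...
........
........

Derivation:
Place W at (3,7); scan 8 dirs for brackets.
Dir NW: first cell '.' (not opp) -> no flip
Dir N: first cell '.' (not opp) -> no flip
Dir NE: edge -> no flip
Dir W: opp run (3,6) (3,5) (3,4) capped by W -> flip
Dir E: edge -> no flip
Dir SW: first cell '.' (not opp) -> no flip
Dir S: first cell '.' (not opp) -> no flip
Dir SE: edge -> no flip
All flips: (3,4) (3,5) (3,6)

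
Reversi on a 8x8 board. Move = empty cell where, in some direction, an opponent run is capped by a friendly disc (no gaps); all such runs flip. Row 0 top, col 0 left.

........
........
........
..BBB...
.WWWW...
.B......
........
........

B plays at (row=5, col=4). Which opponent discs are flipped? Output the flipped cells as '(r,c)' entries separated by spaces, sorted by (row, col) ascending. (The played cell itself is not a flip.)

Dir NW: opp run (4,3) capped by B -> flip
Dir N: opp run (4,4) capped by B -> flip
Dir NE: first cell '.' (not opp) -> no flip
Dir W: first cell '.' (not opp) -> no flip
Dir E: first cell '.' (not opp) -> no flip
Dir SW: first cell '.' (not opp) -> no flip
Dir S: first cell '.' (not opp) -> no flip
Dir SE: first cell '.' (not opp) -> no flip

Answer: (4,3) (4,4)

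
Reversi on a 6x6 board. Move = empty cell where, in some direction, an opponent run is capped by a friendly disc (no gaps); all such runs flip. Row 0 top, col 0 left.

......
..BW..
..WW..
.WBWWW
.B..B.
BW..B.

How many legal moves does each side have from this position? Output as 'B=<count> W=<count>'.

Answer: B=7 W=6

Derivation:
-- B to move --
(0,2): no bracket -> illegal
(0,3): no bracket -> illegal
(0,4): no bracket -> illegal
(1,1): flips 2 -> legal
(1,4): flips 2 -> legal
(2,0): no bracket -> illegal
(2,1): flips 1 -> legal
(2,4): flips 1 -> legal
(2,5): no bracket -> illegal
(3,0): flips 1 -> legal
(4,0): no bracket -> illegal
(4,2): no bracket -> illegal
(4,3): no bracket -> illegal
(4,5): flips 2 -> legal
(5,2): flips 1 -> legal
B mobility = 7
-- W to move --
(0,1): flips 1 -> legal
(0,2): flips 1 -> legal
(0,3): no bracket -> illegal
(1,1): flips 1 -> legal
(2,1): no bracket -> illegal
(3,0): no bracket -> illegal
(4,0): no bracket -> illegal
(4,2): flips 1 -> legal
(4,3): no bracket -> illegal
(4,5): no bracket -> illegal
(5,2): no bracket -> illegal
(5,3): flips 1 -> legal
(5,5): flips 1 -> legal
W mobility = 6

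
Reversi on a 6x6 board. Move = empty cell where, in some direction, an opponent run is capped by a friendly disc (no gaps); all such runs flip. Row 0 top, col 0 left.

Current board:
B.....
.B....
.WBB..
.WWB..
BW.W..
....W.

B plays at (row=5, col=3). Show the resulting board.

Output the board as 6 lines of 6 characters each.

Place B at (5,3); scan 8 dirs for brackets.
Dir NW: first cell '.' (not opp) -> no flip
Dir N: opp run (4,3) capped by B -> flip
Dir NE: first cell '.' (not opp) -> no flip
Dir W: first cell '.' (not opp) -> no flip
Dir E: opp run (5,4), next='.' -> no flip
Dir SW: edge -> no flip
Dir S: edge -> no flip
Dir SE: edge -> no flip
All flips: (4,3)

Answer: B.....
.B....
.WBB..
.WWB..
BW.B..
...BW.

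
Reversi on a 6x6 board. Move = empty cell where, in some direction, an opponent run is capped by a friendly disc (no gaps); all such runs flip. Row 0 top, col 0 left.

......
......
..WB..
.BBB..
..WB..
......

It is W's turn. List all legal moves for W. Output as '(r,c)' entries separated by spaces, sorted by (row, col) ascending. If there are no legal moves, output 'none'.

Answer: (2,0) (2,4) (4,0) (4,4)

Derivation:
(1,2): no bracket -> illegal
(1,3): no bracket -> illegal
(1,4): no bracket -> illegal
(2,0): flips 1 -> legal
(2,1): no bracket -> illegal
(2,4): flips 2 -> legal
(3,0): no bracket -> illegal
(3,4): no bracket -> illegal
(4,0): flips 1 -> legal
(4,1): no bracket -> illegal
(4,4): flips 2 -> legal
(5,2): no bracket -> illegal
(5,3): no bracket -> illegal
(5,4): no bracket -> illegal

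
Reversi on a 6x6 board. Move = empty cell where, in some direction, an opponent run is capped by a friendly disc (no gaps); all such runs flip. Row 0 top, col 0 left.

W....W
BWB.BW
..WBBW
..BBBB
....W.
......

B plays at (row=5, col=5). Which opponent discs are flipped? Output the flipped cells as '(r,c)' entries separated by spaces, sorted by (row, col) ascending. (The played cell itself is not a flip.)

Dir NW: opp run (4,4) capped by B -> flip
Dir N: first cell '.' (not opp) -> no flip
Dir NE: edge -> no flip
Dir W: first cell '.' (not opp) -> no flip
Dir E: edge -> no flip
Dir SW: edge -> no flip
Dir S: edge -> no flip
Dir SE: edge -> no flip

Answer: (4,4)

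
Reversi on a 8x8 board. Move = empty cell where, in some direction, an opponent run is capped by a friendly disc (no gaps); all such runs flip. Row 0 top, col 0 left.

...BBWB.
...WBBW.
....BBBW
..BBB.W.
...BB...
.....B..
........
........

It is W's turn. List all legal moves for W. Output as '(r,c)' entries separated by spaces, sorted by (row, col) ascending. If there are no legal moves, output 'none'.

Answer: (0,2) (0,7) (2,3) (3,5) (5,2)

Derivation:
(0,2): flips 2 -> legal
(0,7): flips 1 -> legal
(1,2): no bracket -> illegal
(1,7): no bracket -> illegal
(2,1): no bracket -> illegal
(2,2): no bracket -> illegal
(2,3): flips 4 -> legal
(3,1): no bracket -> illegal
(3,5): flips 3 -> legal
(3,7): no bracket -> illegal
(4,1): no bracket -> illegal
(4,2): no bracket -> illegal
(4,5): no bracket -> illegal
(4,6): no bracket -> illegal
(5,2): flips 3 -> legal
(5,3): no bracket -> illegal
(5,4): no bracket -> illegal
(5,6): no bracket -> illegal
(6,4): no bracket -> illegal
(6,5): no bracket -> illegal
(6,6): no bracket -> illegal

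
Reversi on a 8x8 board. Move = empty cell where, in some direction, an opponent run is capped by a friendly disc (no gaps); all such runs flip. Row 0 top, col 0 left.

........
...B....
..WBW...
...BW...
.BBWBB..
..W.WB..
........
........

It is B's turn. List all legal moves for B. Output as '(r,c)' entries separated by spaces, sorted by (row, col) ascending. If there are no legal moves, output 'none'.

(1,1): flips 1 -> legal
(1,2): no bracket -> illegal
(1,4): flips 2 -> legal
(1,5): flips 1 -> legal
(2,1): flips 1 -> legal
(2,5): flips 1 -> legal
(3,1): flips 1 -> legal
(3,2): no bracket -> illegal
(3,5): flips 2 -> legal
(5,1): no bracket -> illegal
(5,3): flips 2 -> legal
(6,1): no bracket -> illegal
(6,2): flips 1 -> legal
(6,3): flips 2 -> legal
(6,4): flips 1 -> legal
(6,5): no bracket -> illegal

Answer: (1,1) (1,4) (1,5) (2,1) (2,5) (3,1) (3,5) (5,3) (6,2) (6,3) (6,4)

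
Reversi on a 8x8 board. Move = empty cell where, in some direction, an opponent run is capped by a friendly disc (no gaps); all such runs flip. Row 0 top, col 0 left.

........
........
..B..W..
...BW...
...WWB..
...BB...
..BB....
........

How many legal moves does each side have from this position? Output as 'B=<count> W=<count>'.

-- B to move --
(1,4): no bracket -> illegal
(1,5): no bracket -> illegal
(1,6): no bracket -> illegal
(2,3): flips 1 -> legal
(2,4): flips 2 -> legal
(2,6): no bracket -> illegal
(3,2): flips 1 -> legal
(3,5): flips 2 -> legal
(3,6): no bracket -> illegal
(4,2): flips 2 -> legal
(5,2): no bracket -> illegal
(5,5): flips 1 -> legal
B mobility = 6
-- W to move --
(1,1): flips 2 -> legal
(1,2): no bracket -> illegal
(1,3): no bracket -> illegal
(2,1): no bracket -> illegal
(2,3): flips 1 -> legal
(2,4): no bracket -> illegal
(3,1): no bracket -> illegal
(3,2): flips 1 -> legal
(3,5): no bracket -> illegal
(3,6): no bracket -> illegal
(4,2): no bracket -> illegal
(4,6): flips 1 -> legal
(5,1): no bracket -> illegal
(5,2): no bracket -> illegal
(5,5): no bracket -> illegal
(5,6): flips 1 -> legal
(6,1): no bracket -> illegal
(6,4): flips 1 -> legal
(6,5): flips 1 -> legal
(7,1): flips 2 -> legal
(7,2): no bracket -> illegal
(7,3): flips 2 -> legal
(7,4): no bracket -> illegal
W mobility = 9

Answer: B=6 W=9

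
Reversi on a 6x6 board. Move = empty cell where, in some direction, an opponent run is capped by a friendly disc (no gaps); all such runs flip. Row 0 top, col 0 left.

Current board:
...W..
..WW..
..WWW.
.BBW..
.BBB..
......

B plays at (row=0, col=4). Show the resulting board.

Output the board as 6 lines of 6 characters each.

Place B at (0,4); scan 8 dirs for brackets.
Dir NW: edge -> no flip
Dir N: edge -> no flip
Dir NE: edge -> no flip
Dir W: opp run (0,3), next='.' -> no flip
Dir E: first cell '.' (not opp) -> no flip
Dir SW: opp run (1,3) (2,2) capped by B -> flip
Dir S: first cell '.' (not opp) -> no flip
Dir SE: first cell '.' (not opp) -> no flip
All flips: (1,3) (2,2)

Answer: ...WB.
..WB..
..BWW.
.BBW..
.BBB..
......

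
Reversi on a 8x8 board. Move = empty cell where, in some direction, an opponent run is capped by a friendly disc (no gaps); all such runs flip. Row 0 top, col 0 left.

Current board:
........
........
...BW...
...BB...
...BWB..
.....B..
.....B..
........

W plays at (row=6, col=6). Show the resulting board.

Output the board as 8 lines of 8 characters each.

Place W at (6,6); scan 8 dirs for brackets.
Dir NW: opp run (5,5) capped by W -> flip
Dir N: first cell '.' (not opp) -> no flip
Dir NE: first cell '.' (not opp) -> no flip
Dir W: opp run (6,5), next='.' -> no flip
Dir E: first cell '.' (not opp) -> no flip
Dir SW: first cell '.' (not opp) -> no flip
Dir S: first cell '.' (not opp) -> no flip
Dir SE: first cell '.' (not opp) -> no flip
All flips: (5,5)

Answer: ........
........
...BW...
...BB...
...BWB..
.....W..
.....BW.
........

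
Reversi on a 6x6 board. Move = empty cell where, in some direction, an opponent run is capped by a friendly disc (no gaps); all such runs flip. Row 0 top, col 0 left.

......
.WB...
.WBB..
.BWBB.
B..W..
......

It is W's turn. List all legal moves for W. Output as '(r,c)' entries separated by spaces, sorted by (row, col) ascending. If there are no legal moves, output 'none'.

(0,1): no bracket -> illegal
(0,2): flips 2 -> legal
(0,3): flips 1 -> legal
(1,3): flips 3 -> legal
(1,4): flips 1 -> legal
(2,0): no bracket -> illegal
(2,4): flips 2 -> legal
(2,5): flips 1 -> legal
(3,0): flips 1 -> legal
(3,5): flips 2 -> legal
(4,1): flips 1 -> legal
(4,2): no bracket -> illegal
(4,4): flips 2 -> legal
(4,5): no bracket -> illegal
(5,0): no bracket -> illegal
(5,1): no bracket -> illegal

Answer: (0,2) (0,3) (1,3) (1,4) (2,4) (2,5) (3,0) (3,5) (4,1) (4,4)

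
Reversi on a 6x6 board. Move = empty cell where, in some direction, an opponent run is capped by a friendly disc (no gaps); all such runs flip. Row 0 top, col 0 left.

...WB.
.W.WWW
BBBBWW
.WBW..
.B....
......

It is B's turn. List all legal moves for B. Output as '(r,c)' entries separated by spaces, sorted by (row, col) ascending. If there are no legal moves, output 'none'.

Answer: (0,0) (0,1) (0,2) (0,5) (3,0) (3,4) (4,0) (4,2) (4,3) (4,4)

Derivation:
(0,0): flips 1 -> legal
(0,1): flips 1 -> legal
(0,2): flips 2 -> legal
(0,5): flips 1 -> legal
(1,0): no bracket -> illegal
(1,2): no bracket -> illegal
(3,0): flips 1 -> legal
(3,4): flips 3 -> legal
(3,5): no bracket -> illegal
(4,0): flips 1 -> legal
(4,2): flips 1 -> legal
(4,3): flips 1 -> legal
(4,4): flips 1 -> legal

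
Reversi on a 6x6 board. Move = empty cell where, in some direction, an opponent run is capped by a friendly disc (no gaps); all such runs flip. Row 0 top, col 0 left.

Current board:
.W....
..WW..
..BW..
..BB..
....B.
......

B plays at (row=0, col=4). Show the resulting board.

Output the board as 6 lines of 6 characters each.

Place B at (0,4); scan 8 dirs for brackets.
Dir NW: edge -> no flip
Dir N: edge -> no flip
Dir NE: edge -> no flip
Dir W: first cell '.' (not opp) -> no flip
Dir E: first cell '.' (not opp) -> no flip
Dir SW: opp run (1,3) capped by B -> flip
Dir S: first cell '.' (not opp) -> no flip
Dir SE: first cell '.' (not opp) -> no flip
All flips: (1,3)

Answer: .W..B.
..WB..
..BW..
..BB..
....B.
......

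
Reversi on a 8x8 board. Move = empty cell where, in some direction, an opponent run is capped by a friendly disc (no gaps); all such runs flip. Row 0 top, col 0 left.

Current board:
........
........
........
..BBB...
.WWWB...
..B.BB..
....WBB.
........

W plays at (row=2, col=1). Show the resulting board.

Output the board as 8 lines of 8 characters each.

Answer: ........
........
.W......
..WBB...
.WWWB...
..B.BB..
....WBB.
........

Derivation:
Place W at (2,1); scan 8 dirs for brackets.
Dir NW: first cell '.' (not opp) -> no flip
Dir N: first cell '.' (not opp) -> no flip
Dir NE: first cell '.' (not opp) -> no flip
Dir W: first cell '.' (not opp) -> no flip
Dir E: first cell '.' (not opp) -> no flip
Dir SW: first cell '.' (not opp) -> no flip
Dir S: first cell '.' (not opp) -> no flip
Dir SE: opp run (3,2) capped by W -> flip
All flips: (3,2)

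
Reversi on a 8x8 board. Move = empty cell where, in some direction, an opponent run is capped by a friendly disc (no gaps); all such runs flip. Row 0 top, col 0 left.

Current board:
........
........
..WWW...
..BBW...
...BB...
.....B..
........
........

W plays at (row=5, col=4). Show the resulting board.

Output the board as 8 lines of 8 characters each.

Place W at (5,4); scan 8 dirs for brackets.
Dir NW: opp run (4,3) (3,2), next='.' -> no flip
Dir N: opp run (4,4) capped by W -> flip
Dir NE: first cell '.' (not opp) -> no flip
Dir W: first cell '.' (not opp) -> no flip
Dir E: opp run (5,5), next='.' -> no flip
Dir SW: first cell '.' (not opp) -> no flip
Dir S: first cell '.' (not opp) -> no flip
Dir SE: first cell '.' (not opp) -> no flip
All flips: (4,4)

Answer: ........
........
..WWW...
..BBW...
...BW...
....WB..
........
........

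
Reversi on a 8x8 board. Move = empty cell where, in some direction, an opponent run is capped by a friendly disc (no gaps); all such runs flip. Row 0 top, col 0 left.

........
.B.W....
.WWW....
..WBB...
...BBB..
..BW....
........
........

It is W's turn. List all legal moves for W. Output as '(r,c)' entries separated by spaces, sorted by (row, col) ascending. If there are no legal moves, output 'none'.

(0,0): flips 1 -> legal
(0,1): flips 1 -> legal
(0,2): no bracket -> illegal
(1,0): no bracket -> illegal
(1,2): no bracket -> illegal
(2,0): no bracket -> illegal
(2,4): no bracket -> illegal
(2,5): no bracket -> illegal
(3,5): flips 3 -> legal
(3,6): no bracket -> illegal
(4,1): no bracket -> illegal
(4,2): no bracket -> illegal
(4,6): no bracket -> illegal
(5,1): flips 1 -> legal
(5,4): flips 1 -> legal
(5,5): flips 2 -> legal
(5,6): flips 2 -> legal
(6,1): no bracket -> illegal
(6,2): no bracket -> illegal
(6,3): no bracket -> illegal

Answer: (0,0) (0,1) (3,5) (5,1) (5,4) (5,5) (5,6)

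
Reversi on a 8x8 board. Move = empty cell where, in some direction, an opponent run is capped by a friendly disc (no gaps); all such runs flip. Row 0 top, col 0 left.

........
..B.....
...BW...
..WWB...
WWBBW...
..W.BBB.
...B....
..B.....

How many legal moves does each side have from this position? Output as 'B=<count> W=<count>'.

Answer: B=11 W=11

Derivation:
-- B to move --
(1,3): no bracket -> illegal
(1,4): flips 1 -> legal
(1,5): flips 2 -> legal
(2,1): flips 1 -> legal
(2,2): flips 3 -> legal
(2,5): flips 1 -> legal
(3,0): flips 2 -> legal
(3,1): flips 2 -> legal
(3,5): no bracket -> illegal
(4,5): flips 1 -> legal
(5,0): flips 2 -> legal
(5,1): no bracket -> illegal
(5,3): no bracket -> illegal
(6,1): flips 1 -> legal
(6,2): flips 1 -> legal
B mobility = 11
-- W to move --
(0,1): no bracket -> illegal
(0,2): no bracket -> illegal
(0,3): no bracket -> illegal
(1,1): no bracket -> illegal
(1,3): flips 1 -> legal
(1,4): flips 1 -> legal
(2,1): no bracket -> illegal
(2,2): flips 1 -> legal
(2,5): flips 2 -> legal
(3,1): no bracket -> illegal
(3,5): flips 1 -> legal
(4,5): no bracket -> illegal
(4,6): no bracket -> illegal
(4,7): no bracket -> illegal
(5,1): flips 1 -> legal
(5,3): flips 1 -> legal
(5,7): no bracket -> illegal
(6,1): no bracket -> illegal
(6,2): no bracket -> illegal
(6,4): flips 1 -> legal
(6,5): flips 2 -> legal
(6,6): flips 1 -> legal
(6,7): no bracket -> illegal
(7,1): no bracket -> illegal
(7,3): no bracket -> illegal
(7,4): flips 1 -> legal
W mobility = 11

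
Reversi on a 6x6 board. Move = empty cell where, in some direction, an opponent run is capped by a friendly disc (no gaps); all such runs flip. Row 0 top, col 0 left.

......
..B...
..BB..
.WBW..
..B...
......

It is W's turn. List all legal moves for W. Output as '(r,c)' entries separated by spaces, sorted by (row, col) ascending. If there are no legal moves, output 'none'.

Answer: (1,1) (1,3) (5,1) (5,3)

Derivation:
(0,1): no bracket -> illegal
(0,2): no bracket -> illegal
(0,3): no bracket -> illegal
(1,1): flips 1 -> legal
(1,3): flips 2 -> legal
(1,4): no bracket -> illegal
(2,1): no bracket -> illegal
(2,4): no bracket -> illegal
(3,4): no bracket -> illegal
(4,1): no bracket -> illegal
(4,3): no bracket -> illegal
(5,1): flips 1 -> legal
(5,2): no bracket -> illegal
(5,3): flips 1 -> legal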